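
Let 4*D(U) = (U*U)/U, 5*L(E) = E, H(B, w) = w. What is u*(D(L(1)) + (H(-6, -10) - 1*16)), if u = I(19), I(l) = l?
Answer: -9861/20 ≈ -493.05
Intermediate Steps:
L(E) = E/5
u = 19
D(U) = U/4 (D(U) = ((U*U)/U)/4 = (U²/U)/4 = U/4)
u*(D(L(1)) + (H(-6, -10) - 1*16)) = 19*(((⅕)*1)/4 + (-10 - 1*16)) = 19*((¼)*(⅕) + (-10 - 16)) = 19*(1/20 - 26) = 19*(-519/20) = -9861/20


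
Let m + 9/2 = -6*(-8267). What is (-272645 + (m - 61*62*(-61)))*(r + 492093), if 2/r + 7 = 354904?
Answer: 297066602348523/78866 ≈ 3.7667e+9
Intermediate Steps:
r = 2/354897 (r = 2/(-7 + 354904) = 2/354897 ≈ 5.6354e-6)
m = 99195/2 (m = -9/2 - 6*(-8267) = -9/2 + 49602 = 99195/2 ≈ 49598.)
(-272645 + (m - 61*62*(-61)))*(r + 492093) = (-272645 + (99195/2 - 61*62*(-61)))*(2/354897 + 492093) = (-272645 + (99195/2 - 3782*(-61)))*(174642329423/354897) = (-272645 + (99195/2 + 230702))*(174642329423/354897) = (-272645 + 560599/2)*(174642329423/354897) = (15309/2)*(174642329423/354897) = 297066602348523/78866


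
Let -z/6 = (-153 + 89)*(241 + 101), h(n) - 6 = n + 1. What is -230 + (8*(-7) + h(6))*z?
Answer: -5647334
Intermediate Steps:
h(n) = 7 + n (h(n) = 6 + (n + 1) = 6 + (1 + n) = 7 + n)
z = 131328 (z = -6*(-153 + 89)*(241 + 101) = -(-384)*342 = -6*(-21888) = 131328)
-230 + (8*(-7) + h(6))*z = -230 + (8*(-7) + (7 + 6))*131328 = -230 + (-56 + 13)*131328 = -230 - 43*131328 = -230 - 5647104 = -5647334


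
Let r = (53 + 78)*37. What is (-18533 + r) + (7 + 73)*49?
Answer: -9766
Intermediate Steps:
r = 4847 (r = 131*37 = 4847)
(-18533 + r) + (7 + 73)*49 = (-18533 + 4847) + (7 + 73)*49 = -13686 + 80*49 = -13686 + 3920 = -9766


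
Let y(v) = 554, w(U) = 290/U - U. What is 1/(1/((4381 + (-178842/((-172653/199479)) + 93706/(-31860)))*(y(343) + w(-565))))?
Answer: 24449849057172008323/103596979590 ≈ 2.3601e+8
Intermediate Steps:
w(U) = -U + 290/U
1/(1/((4381 + (-178842/((-172653/199479)) + 93706/(-31860)))*(y(343) + w(-565)))) = 1/(1/((4381 + (-178842/((-172653/199479)) + 93706/(-31860)))*(554 + (-1*(-565) + 290/(-565))))) = 1/(1/((4381 + (-178842/((-172653*1/199479)) + 93706*(-1/31860)))*(554 + (565 + 290*(-1/565))))) = 1/(1/((4381 + (-178842/(-57551/66493) - 46853/15930))*(554 + (565 - 58/113)))) = 1/(1/((4381 + (-178842*(-66493/57551) - 46853/15930))*(554 + 63787/113))) = 1/(1/((4381 + (11891741106/57551 - 46853/15930))*(126389/113))) = 1/(1/((4381 + 189432739381577/916787430)*(126389/113))) = 1/(1/((193449185112407/916787430)*(126389/113))) = 1/(1/(24449849057172008323/103596979590)) = 1/(103596979590/24449849057172008323) = 24449849057172008323/103596979590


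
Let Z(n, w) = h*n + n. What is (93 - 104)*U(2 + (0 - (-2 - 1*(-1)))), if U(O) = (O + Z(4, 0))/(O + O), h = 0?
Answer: -77/6 ≈ -12.833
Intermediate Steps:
Z(n, w) = n (Z(n, w) = 0*n + n = 0 + n = n)
U(O) = (4 + O)/(2*O) (U(O) = (O + 4)/(O + O) = (4 + O)/((2*O)) = (4 + O)*(1/(2*O)) = (4 + O)/(2*O))
(93 - 104)*U(2 + (0 - (-2 - 1*(-1)))) = (93 - 104)*((4 + (2 + (0 - (-2 - 1*(-1)))))/(2*(2 + (0 - (-2 - 1*(-1)))))) = -11*(4 + (2 + (0 - (-2 + 1))))/(2*(2 + (0 - (-2 + 1)))) = -11*(4 + (2 + (0 - 1*(-1))))/(2*(2 + (0 - 1*(-1)))) = -11*(4 + (2 + (0 + 1)))/(2*(2 + (0 + 1))) = -11*(4 + (2 + 1))/(2*(2 + 1)) = -11*(4 + 3)/(2*3) = -11*7/(2*3) = -11*7/6 = -77/6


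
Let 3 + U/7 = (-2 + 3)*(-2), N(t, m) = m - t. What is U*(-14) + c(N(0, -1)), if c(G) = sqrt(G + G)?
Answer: 490 + I*sqrt(2) ≈ 490.0 + 1.4142*I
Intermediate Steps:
U = -35 (U = -21 + 7*((-2 + 3)*(-2)) = -21 + 7*(1*(-2)) = -21 + 7*(-2) = -21 - 14 = -35)
c(G) = sqrt(2)*sqrt(G) (c(G) = sqrt(2*G) = sqrt(2)*sqrt(G))
U*(-14) + c(N(0, -1)) = -35*(-14) + sqrt(2)*sqrt(-1 - 1*0) = 490 + sqrt(2)*sqrt(-1 + 0) = 490 + sqrt(2)*sqrt(-1) = 490 + sqrt(2)*I = 490 + I*sqrt(2)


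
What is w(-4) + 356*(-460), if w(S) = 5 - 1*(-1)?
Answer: -163754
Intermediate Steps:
w(S) = 6 (w(S) = 5 + 1 = 6)
w(-4) + 356*(-460) = 6 + 356*(-460) = 6 - 163760 = -163754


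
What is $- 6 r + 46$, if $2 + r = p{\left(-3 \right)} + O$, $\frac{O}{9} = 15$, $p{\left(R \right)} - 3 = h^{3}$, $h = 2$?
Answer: $-818$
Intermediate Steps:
$p{\left(R \right)} = 11$ ($p{\left(R \right)} = 3 + 2^{3} = 3 + 8 = 11$)
$O = 135$ ($O = 9 \cdot 15 = 135$)
$r = 144$ ($r = -2 + \left(11 + 135\right) = -2 + 146 = 144$)
$- 6 r + 46 = \left(-6\right) 144 + 46 = -864 + 46 = -818$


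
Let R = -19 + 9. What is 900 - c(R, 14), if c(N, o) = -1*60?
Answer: 960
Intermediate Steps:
R = -10
c(N, o) = -60
900 - c(R, 14) = 900 - 1*(-60) = 900 + 60 = 960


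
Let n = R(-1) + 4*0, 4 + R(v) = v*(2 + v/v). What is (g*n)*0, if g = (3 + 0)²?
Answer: 0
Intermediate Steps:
R(v) = -4 + 3*v (R(v) = -4 + v*(2 + v/v) = -4 + v*(2 + 1) = -4 + v*3 = -4 + 3*v)
g = 9 (g = 3² = 9)
n = -7 (n = (-4 + 3*(-1)) + 4*0 = (-4 - 3) + 0 = -7 + 0 = -7)
(g*n)*0 = (9*(-7))*0 = -63*0 = 0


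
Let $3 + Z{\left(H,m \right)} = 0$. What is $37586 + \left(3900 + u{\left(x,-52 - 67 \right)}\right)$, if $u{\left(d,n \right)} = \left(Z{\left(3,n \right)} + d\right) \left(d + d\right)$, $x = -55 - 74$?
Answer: $75542$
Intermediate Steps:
$x = -129$
$Z{\left(H,m \right)} = -3$ ($Z{\left(H,m \right)} = -3 + 0 = -3$)
$u{\left(d,n \right)} = 2 d \left(-3 + d\right)$ ($u{\left(d,n \right)} = \left(-3 + d\right) \left(d + d\right) = \left(-3 + d\right) 2 d = 2 d \left(-3 + d\right)$)
$37586 + \left(3900 + u{\left(x,-52 - 67 \right)}\right) = 37586 + \left(3900 + 2 \left(-129\right) \left(-3 - 129\right)\right) = 37586 + \left(3900 + 2 \left(-129\right) \left(-132\right)\right) = 37586 + \left(3900 + 34056\right) = 37586 + 37956 = 75542$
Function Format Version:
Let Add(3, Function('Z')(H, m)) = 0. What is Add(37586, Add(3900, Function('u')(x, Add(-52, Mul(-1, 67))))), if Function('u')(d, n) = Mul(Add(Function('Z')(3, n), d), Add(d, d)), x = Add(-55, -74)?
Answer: 75542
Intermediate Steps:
x = -129
Function('Z')(H, m) = -3 (Function('Z')(H, m) = Add(-3, 0) = -3)
Function('u')(d, n) = Mul(2, d, Add(-3, d)) (Function('u')(d, n) = Mul(Add(-3, d), Add(d, d)) = Mul(Add(-3, d), Mul(2, d)) = Mul(2, d, Add(-3, d)))
Add(37586, Add(3900, Function('u')(x, Add(-52, Mul(-1, 67))))) = Add(37586, Add(3900, Mul(2, -129, Add(-3, -129)))) = Add(37586, Add(3900, Mul(2, -129, -132))) = Add(37586, Add(3900, 34056)) = Add(37586, 37956) = 75542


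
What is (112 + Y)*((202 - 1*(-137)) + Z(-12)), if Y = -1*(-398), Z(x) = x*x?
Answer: 246330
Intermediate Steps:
Z(x) = x²
Y = 398
(112 + Y)*((202 - 1*(-137)) + Z(-12)) = (112 + 398)*((202 - 1*(-137)) + (-12)²) = 510*((202 + 137) + 144) = 510*(339 + 144) = 510*483 = 246330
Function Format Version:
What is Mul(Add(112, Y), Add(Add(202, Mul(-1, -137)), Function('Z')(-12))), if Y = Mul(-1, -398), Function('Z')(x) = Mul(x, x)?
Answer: 246330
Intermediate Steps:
Function('Z')(x) = Pow(x, 2)
Y = 398
Mul(Add(112, Y), Add(Add(202, Mul(-1, -137)), Function('Z')(-12))) = Mul(Add(112, 398), Add(Add(202, Mul(-1, -137)), Pow(-12, 2))) = Mul(510, Add(Add(202, 137), 144)) = Mul(510, Add(339, 144)) = Mul(510, 483) = 246330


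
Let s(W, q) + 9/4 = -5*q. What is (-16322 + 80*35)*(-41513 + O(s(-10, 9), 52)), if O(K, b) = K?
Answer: 1123955401/2 ≈ 5.6198e+8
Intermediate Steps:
s(W, q) = -9/4 - 5*q
(-16322 + 80*35)*(-41513 + O(s(-10, 9), 52)) = (-16322 + 80*35)*(-41513 + (-9/4 - 5*9)) = (-16322 + 2800)*(-41513 + (-9/4 - 45)) = -13522*(-41513 - 189/4) = -13522*(-166241/4) = 1123955401/2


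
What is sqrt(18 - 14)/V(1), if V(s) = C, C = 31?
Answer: 2/31 ≈ 0.064516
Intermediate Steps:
V(s) = 31
sqrt(18 - 14)/V(1) = sqrt(18 - 14)/31 = sqrt(4)*(1/31) = 2*(1/31) = 2/31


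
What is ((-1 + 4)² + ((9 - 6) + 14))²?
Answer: 676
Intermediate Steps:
((-1 + 4)² + ((9 - 6) + 14))² = (3² + (3 + 14))² = (9 + 17)² = 26² = 676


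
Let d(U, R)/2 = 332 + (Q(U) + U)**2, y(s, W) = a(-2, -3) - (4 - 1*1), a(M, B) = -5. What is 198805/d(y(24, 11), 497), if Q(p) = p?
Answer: 198805/1176 ≈ 169.05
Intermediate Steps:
y(s, W) = -8 (y(s, W) = -5 - (4 - 1*1) = -5 - (4 - 1) = -5 - 1*3 = -5 - 3 = -8)
d(U, R) = 664 + 8*U**2 (d(U, R) = 2*(332 + (U + U)**2) = 2*(332 + (2*U)**2) = 2*(332 + 4*U**2) = 664 + 8*U**2)
198805/d(y(24, 11), 497) = 198805/(664 + 8*(-8)**2) = 198805/(664 + 8*64) = 198805/(664 + 512) = 198805/1176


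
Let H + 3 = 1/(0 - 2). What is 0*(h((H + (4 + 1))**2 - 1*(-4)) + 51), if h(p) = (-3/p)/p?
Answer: 0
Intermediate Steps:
H = -7/2 (H = -3 + 1/(0 - 2) = -3 + 1/(-2) = -3 - 1/2 = -7/2 ≈ -3.5000)
h(p) = -3/p**2
0*(h((H + (4 + 1))**2 - 1*(-4)) + 51) = 0*(-3/((-7/2 + (4 + 1))**2 - 1*(-4))**2 + 51) = 0*(-3/((-7/2 + 5)**2 + 4)**2 + 51) = 0*(-3/((3/2)**2 + 4)**2 + 51) = 0*(-3/(9/4 + 4)**2 + 51) = 0*(-3/(25/4)**2 + 51) = 0*(-3*16/625 + 51) = 0*(-48/625 + 51) = 0*(31827/625) = 0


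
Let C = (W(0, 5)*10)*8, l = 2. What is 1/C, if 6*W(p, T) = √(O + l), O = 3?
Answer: 3*√5/200 ≈ 0.033541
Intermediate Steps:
W(p, T) = √5/6 (W(p, T) = √(3 + 2)/6 = √5/6)
C = 40*√5/3 (C = ((√5/6)*10)*8 = (5*√5/3)*8 = 40*√5/3 ≈ 29.814)
1/C = 1/(40*√5/3) = 3*√5/200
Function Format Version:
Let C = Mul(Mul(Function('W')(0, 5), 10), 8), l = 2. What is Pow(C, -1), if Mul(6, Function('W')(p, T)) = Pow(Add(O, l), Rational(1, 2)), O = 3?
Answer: Mul(Rational(3, 200), Pow(5, Rational(1, 2))) ≈ 0.033541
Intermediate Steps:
Function('W')(p, T) = Mul(Rational(1, 6), Pow(5, Rational(1, 2))) (Function('W')(p, T) = Mul(Rational(1, 6), Pow(Add(3, 2), Rational(1, 2))) = Mul(Rational(1, 6), Pow(5, Rational(1, 2))))
C = Mul(Rational(40, 3), Pow(5, Rational(1, 2))) (C = Mul(Mul(Mul(Rational(1, 6), Pow(5, Rational(1, 2))), 10), 8) = Mul(Mul(Rational(5, 3), Pow(5, Rational(1, 2))), 8) = Mul(Rational(40, 3), Pow(5, Rational(1, 2))) ≈ 29.814)
Pow(C, -1) = Pow(Mul(Rational(40, 3), Pow(5, Rational(1, 2))), -1) = Mul(Rational(3, 200), Pow(5, Rational(1, 2)))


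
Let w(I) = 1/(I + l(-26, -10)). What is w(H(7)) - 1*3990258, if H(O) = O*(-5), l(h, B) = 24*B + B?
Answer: -1137223531/285 ≈ -3.9903e+6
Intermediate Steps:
l(h, B) = 25*B
H(O) = -5*O
w(I) = 1/(-250 + I) (w(I) = 1/(I + 25*(-10)) = 1/(I - 250) = 1/(-250 + I))
w(H(7)) - 1*3990258 = 1/(-250 - 5*7) - 1*3990258 = 1/(-250 - 35) - 3990258 = 1/(-285) - 3990258 = -1/285 - 3990258 = -1137223531/285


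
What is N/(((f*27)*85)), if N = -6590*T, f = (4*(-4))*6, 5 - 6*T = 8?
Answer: -659/44064 ≈ -0.014956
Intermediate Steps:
T = -½ (T = ⅚ - ⅙*8 = ⅚ - 4/3 = -½ ≈ -0.50000)
f = -96 (f = -16*6 = -96)
N = 3295 (N = -6590*(-½) = 3295)
N/(((f*27)*85)) = 3295/((-96*27*85)) = 3295/((-2592*85)) = 3295/(-220320) = 3295*(-1/220320) = -659/44064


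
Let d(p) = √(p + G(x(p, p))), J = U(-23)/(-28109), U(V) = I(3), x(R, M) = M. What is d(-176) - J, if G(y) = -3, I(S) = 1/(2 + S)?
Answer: 1/140545 + I*√179 ≈ 7.1152e-6 + 13.379*I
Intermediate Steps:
U(V) = ⅕ (U(V) = 1/(2 + 3) = 1/5 = ⅕)
J = -1/140545 (J = (⅕)/(-28109) = (⅕)*(-1/28109) = -1/140545 ≈ -7.1152e-6)
d(p) = √(-3 + p) (d(p) = √(p - 3) = √(-3 + p))
d(-176) - J = √(-3 - 176) - 1*(-1/140545) = √(-179) + 1/140545 = I*√179 + 1/140545 = 1/140545 + I*√179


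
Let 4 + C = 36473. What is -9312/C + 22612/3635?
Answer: 790787908/132564815 ≈ 5.9653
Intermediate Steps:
C = 36469 (C = -4 + 36473 = 36469)
-9312/C + 22612/3635 = -9312/36469 + 22612/3635 = 790787908/132564815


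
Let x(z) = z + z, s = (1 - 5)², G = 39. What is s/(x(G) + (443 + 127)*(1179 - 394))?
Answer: 2/55941 ≈ 3.5752e-5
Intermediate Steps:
s = 16 (s = (-4)² = 16)
x(z) = 2*z
s/(x(G) + (443 + 127)*(1179 - 394)) = 16/(2*39 + (443 + 127)*(1179 - 394)) = 16/(78 + 570*785) = 16/(78 + 447450) = 16/447528 = (1/447528)*16 = 2/55941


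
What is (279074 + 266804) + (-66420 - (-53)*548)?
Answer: 508502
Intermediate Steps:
(279074 + 266804) + (-66420 - (-53)*548) = 545878 + (-66420 - 1*(-29044)) = 545878 + (-66420 + 29044) = 545878 - 37376 = 508502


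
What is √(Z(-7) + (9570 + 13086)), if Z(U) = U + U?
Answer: √22642 ≈ 150.47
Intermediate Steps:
Z(U) = 2*U
√(Z(-7) + (9570 + 13086)) = √(2*(-7) + (9570 + 13086)) = √(-14 + 22656) = √22642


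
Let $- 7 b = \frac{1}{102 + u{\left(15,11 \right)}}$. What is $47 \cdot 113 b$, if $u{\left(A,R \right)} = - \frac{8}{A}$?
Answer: $- \frac{79665}{10654} \approx -7.4775$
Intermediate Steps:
$b = - \frac{15}{10654}$ ($b = - \frac{1}{7 \left(102 - \frac{8}{15}\right)} = - \frac{1}{7 \cdot \frac{1522}{15}} = \left(- \frac{1}{7}\right) \frac{15}{1522} = - \frac{15}{10654} \approx -0.0014079$)
$47 \cdot 113 b = 47 \cdot 113 \left(- \frac{15}{10654}\right) = 5311 \left(- \frac{15}{10654}\right) = - \frac{79665}{10654}$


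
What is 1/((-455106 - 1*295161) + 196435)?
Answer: -1/553832 ≈ -1.8056e-6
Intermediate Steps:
1/((-455106 - 1*295161) + 196435) = 1/((-455106 - 295161) + 196435) = 1/(-750267 + 196435) = 1/(-553832) = -1/553832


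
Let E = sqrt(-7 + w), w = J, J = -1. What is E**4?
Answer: 64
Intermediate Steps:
w = -1
E = 2*I*sqrt(2) (E = sqrt(-7 - 1) = sqrt(-8) = 2*I*sqrt(2) ≈ 2.8284*I)
E**4 = (2*I*sqrt(2))**4 = 64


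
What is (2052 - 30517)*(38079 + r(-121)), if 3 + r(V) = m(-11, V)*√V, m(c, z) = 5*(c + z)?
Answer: -1083833340 + 206655900*I ≈ -1.0838e+9 + 2.0666e+8*I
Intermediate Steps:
m(c, z) = 5*c + 5*z
r(V) = -3 + √V*(-55 + 5*V) (r(V) = -3 + (5*(-11) + 5*V)*√V = -3 + (-55 + 5*V)*√V = -3 + √V*(-55 + 5*V))
(2052 - 30517)*(38079 + r(-121)) = (2052 - 30517)*(38079 + (-3 + 5*√(-121)*(-11 - 121))) = -28465*(38079 + (-3 + 5*(11*I)*(-132))) = -28465*(38079 + (-3 - 7260*I)) = -28465*(38076 - 7260*I) = -1083833340 + 206655900*I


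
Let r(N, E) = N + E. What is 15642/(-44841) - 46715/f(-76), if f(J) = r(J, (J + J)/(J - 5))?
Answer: 56526872649/89741788 ≈ 629.88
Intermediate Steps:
r(N, E) = E + N
f(J) = J + 2*J/(-5 + J) (f(J) = (J + J)/(J - 5) + J = (2*J)/(-5 + J) + J = 2*J/(-5 + J) + J = J + 2*J/(-5 + J))
15642/(-44841) - 46715/f(-76) = 15642/(-44841) - 46715*(-(-5 - 76)/(76*(-3 - 76))) = 15642*(-1/44841) - 46715/((-76*(-79)/(-81))) = -5214/14947 - 46715/((-76*(-1/81)*(-79))) = -5214/14947 - 46715/(-6004/81) = -5214/14947 - 46715*(-81/6004) = -5214/14947 + 3783915/6004 = 56526872649/89741788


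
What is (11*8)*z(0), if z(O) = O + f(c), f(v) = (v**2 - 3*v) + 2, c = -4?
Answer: 2640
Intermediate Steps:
f(v) = 2 + v**2 - 3*v
z(O) = 30 + O (z(O) = O + (2 + (-4)**2 - 3*(-4)) = O + (2 + 16 + 12) = O + 30 = 30 + O)
(11*8)*z(0) = (11*8)*(30 + 0) = 88*30 = 2640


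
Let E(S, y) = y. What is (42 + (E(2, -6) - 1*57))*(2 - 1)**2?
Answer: -21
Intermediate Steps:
(42 + (E(2, -6) - 1*57))*(2 - 1)**2 = (42 + (-6 - 1*57))*(2 - 1)**2 = (42 + (-6 - 57))*1**2 = (42 - 63)*1 = -21*1 = -21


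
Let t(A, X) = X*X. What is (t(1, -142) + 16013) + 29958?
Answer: 66135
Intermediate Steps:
t(A, X) = X²
(t(1, -142) + 16013) + 29958 = ((-142)² + 16013) + 29958 = (20164 + 16013) + 29958 = 36177 + 29958 = 66135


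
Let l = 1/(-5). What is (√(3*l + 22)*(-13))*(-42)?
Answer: 546*√535/5 ≈ 2525.8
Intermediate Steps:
l = -⅕ ≈ -0.20000
(√(3*l + 22)*(-13))*(-42) = (√(3*(-⅕) + 22)*(-13))*(-42) = (√(-⅗ + 22)*(-13))*(-42) = (√(107/5)*(-13))*(-42) = ((√535/5)*(-13))*(-42) = -13*√535/5*(-42) = 546*√535/5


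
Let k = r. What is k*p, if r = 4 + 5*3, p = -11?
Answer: -209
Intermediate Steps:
r = 19 (r = 4 + 15 = 19)
k = 19
k*p = 19*(-11) = -209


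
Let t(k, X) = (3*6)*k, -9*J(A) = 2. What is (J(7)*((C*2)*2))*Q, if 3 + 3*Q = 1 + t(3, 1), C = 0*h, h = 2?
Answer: 0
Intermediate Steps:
J(A) = -2/9 (J(A) = -1/9*2 = -2/9)
C = 0 (C = 0*2 = 0)
t(k, X) = 18*k
Q = 52/3 (Q = -1 + (1 + 18*3)/3 = -1 + (1 + 54)/3 = -1 + (1/3)*55 = -1 + 55/3 = 52/3 ≈ 17.333)
(J(7)*((C*2)*2))*Q = -2*0*2*2/9*(52/3) = -0*2*(52/3) = -2/9*0*(52/3) = 0*(52/3) = 0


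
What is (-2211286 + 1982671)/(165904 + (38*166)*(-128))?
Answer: 15241/42768 ≈ 0.35636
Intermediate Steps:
(-2211286 + 1982671)/(165904 + (38*166)*(-128)) = -228615/(165904 + 6308*(-128)) = -228615/(165904 - 807424) = -228615/(-641520) = -228615*(-1/641520) = 15241/42768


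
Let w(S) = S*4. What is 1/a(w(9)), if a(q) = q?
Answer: 1/36 ≈ 0.027778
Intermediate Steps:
w(S) = 4*S
1/a(w(9)) = 1/(4*9) = 1/36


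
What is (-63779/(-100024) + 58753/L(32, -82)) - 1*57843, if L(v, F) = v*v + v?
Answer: -762967839037/13203168 ≈ -57787.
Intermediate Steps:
L(v, F) = v + v² (L(v, F) = v² + v = v + v²)
(-63779/(-100024) + 58753/L(32, -82)) - 1*57843 = (-63779/(-100024) + 58753/((32*(1 + 32)))) - 1*57843 = (-63779*(-1/100024) + 58753/((32*33))) - 57843 = (63779/100024 + 58753/1056) - 57843 = 743007587/13203168 - 57843 = -762967839037/13203168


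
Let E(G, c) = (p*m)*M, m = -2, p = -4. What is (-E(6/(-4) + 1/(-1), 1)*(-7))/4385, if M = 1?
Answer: 56/4385 ≈ 0.012771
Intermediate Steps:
E(G, c) = 8 (E(G, c) = -4*(-2)*1 = 8*1 = 8)
(-E(6/(-4) + 1/(-1), 1)*(-7))/4385 = (-1*8*(-7))/4385 = -8*(-7)*(1/4385) = 56*(1/4385) = 56/4385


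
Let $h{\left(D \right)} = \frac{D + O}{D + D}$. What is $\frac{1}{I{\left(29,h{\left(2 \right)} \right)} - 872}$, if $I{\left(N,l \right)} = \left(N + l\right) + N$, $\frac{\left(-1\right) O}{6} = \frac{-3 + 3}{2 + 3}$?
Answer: $- \frac{2}{1627} \approx -0.0012293$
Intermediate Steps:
$O = 0$ ($O = - 6 \frac{-3 + 3}{2 + 3} = - 6 \cdot \frac{0}{5} = - 6 \cdot 0 \cdot \frac{1}{5} = \left(-6\right) 0 = 0$)
$h{\left(D \right)} = \frac{1}{2}$ ($h{\left(D \right)} = \frac{D + 0}{D + D} = \frac{D}{2 D} = D \frac{1}{2 D} = \frac{1}{2}$)
$I{\left(N,l \right)} = l + 2 N$
$\frac{1}{I{\left(29,h{\left(2 \right)} \right)} - 872} = \frac{1}{\left(\frac{1}{2} + 2 \cdot 29\right) - 872} = \frac{1}{\left(\frac{1}{2} + 58\right) - 872} = \frac{1}{\frac{117}{2} - 872} = \frac{1}{- \frac{1627}{2}} = - \frac{2}{1627}$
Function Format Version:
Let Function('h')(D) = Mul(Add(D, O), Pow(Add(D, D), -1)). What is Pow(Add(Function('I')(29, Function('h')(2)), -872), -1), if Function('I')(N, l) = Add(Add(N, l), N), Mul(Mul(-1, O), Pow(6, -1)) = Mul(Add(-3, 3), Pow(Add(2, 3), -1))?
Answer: Rational(-2, 1627) ≈ -0.0012293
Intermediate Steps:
O = 0 (O = Mul(-6, Mul(Add(-3, 3), Pow(Add(2, 3), -1))) = Mul(-6, Mul(0, Pow(5, -1))) = Mul(-6, Mul(0, Rational(1, 5))) = Mul(-6, 0) = 0)
Function('h')(D) = Rational(1, 2) (Function('h')(D) = Mul(Add(D, 0), Pow(Add(D, D), -1)) = Mul(D, Pow(Mul(2, D), -1)) = Mul(D, Mul(Rational(1, 2), Pow(D, -1))) = Rational(1, 2))
Function('I')(N, l) = Add(l, Mul(2, N))
Pow(Add(Function('I')(29, Function('h')(2)), -872), -1) = Pow(Add(Add(Rational(1, 2), Mul(2, 29)), -872), -1) = Pow(Add(Add(Rational(1, 2), 58), -872), -1) = Pow(Add(Rational(117, 2), -872), -1) = Pow(Rational(-1627, 2), -1) = Rational(-2, 1627)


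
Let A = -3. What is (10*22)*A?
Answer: -660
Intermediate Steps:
(10*22)*A = (10*22)*(-3) = 220*(-3) = -660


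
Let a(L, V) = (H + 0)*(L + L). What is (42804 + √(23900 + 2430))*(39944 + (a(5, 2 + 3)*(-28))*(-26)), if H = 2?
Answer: 2332989216 + 54504*√26330 ≈ 2.3418e+9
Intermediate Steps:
a(L, V) = 4*L (a(L, V) = (2 + 0)*(L + L) = 2*(2*L) = 4*L)
(42804 + √(23900 + 2430))*(39944 + (a(5, 2 + 3)*(-28))*(-26)) = (42804 + √(23900 + 2430))*(39944 + ((4*5)*(-28))*(-26)) = (42804 + √26330)*(39944 + (20*(-28))*(-26)) = (42804 + √26330)*(39944 - 560*(-26)) = (42804 + √26330)*(39944 + 14560) = (42804 + √26330)*54504 = 2332989216 + 54504*√26330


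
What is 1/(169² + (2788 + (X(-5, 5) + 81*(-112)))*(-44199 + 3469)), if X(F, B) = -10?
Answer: 1/256383181 ≈ 3.9004e-9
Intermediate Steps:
1/(169² + (2788 + (X(-5, 5) + 81*(-112)))*(-44199 + 3469)) = 1/(169² + (2788 + (-10 + 81*(-112)))*(-44199 + 3469)) = 1/(28561 + (2788 + (-10 - 9072))*(-40730)) = 1/(28561 + (2788 - 9082)*(-40730)) = 1/(28561 - 6294*(-40730)) = 1/(28561 + 256354620) = 1/256383181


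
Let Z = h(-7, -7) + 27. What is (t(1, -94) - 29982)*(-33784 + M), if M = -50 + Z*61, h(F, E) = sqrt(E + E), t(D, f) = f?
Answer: 968056212 - 1834636*I*sqrt(14) ≈ 9.6806e+8 - 6.8646e+6*I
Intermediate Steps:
h(F, E) = sqrt(2)*sqrt(E) (h(F, E) = sqrt(2*E) = sqrt(2)*sqrt(E))
Z = 27 + I*sqrt(14) (Z = sqrt(2)*sqrt(-7) + 27 = sqrt(2)*(I*sqrt(7)) + 27 = I*sqrt(14) + 27 = 27 + I*sqrt(14) ≈ 27.0 + 3.7417*I)
M = 1597 + 61*I*sqrt(14) (M = -50 + (27 + I*sqrt(14))*61 = -50 + (1647 + 61*I*sqrt(14)) = 1597 + 61*I*sqrt(14) ≈ 1597.0 + 228.24*I)
(t(1, -94) - 29982)*(-33784 + M) = (-94 - 29982)*(-33784 + (1597 + 61*I*sqrt(14))) = -30076*(-32187 + 61*I*sqrt(14)) = 968056212 - 1834636*I*sqrt(14)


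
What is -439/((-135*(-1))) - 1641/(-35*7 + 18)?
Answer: 121882/30645 ≈ 3.9772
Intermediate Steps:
-439/((-135*(-1))) - 1641/(-35*7 + 18) = -439/135 - 1641/(-245 + 18) = -439*1/135 - 1641/(-227) = -439/135 - 1641*(-1/227) = -439/135 + 1641/227 = 121882/30645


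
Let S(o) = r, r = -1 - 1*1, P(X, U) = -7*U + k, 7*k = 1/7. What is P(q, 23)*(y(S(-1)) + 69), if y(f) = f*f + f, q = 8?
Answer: -560048/49 ≈ -11430.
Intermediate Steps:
k = 1/49 (k = (⅐)/7 = (⅐)*(⅐) = 1/49 ≈ 0.020408)
P(X, U) = 1/49 - 7*U (P(X, U) = -7*U + 1/49 = 1/49 - 7*U)
r = -2 (r = -1 - 1 = -2)
S(o) = -2
y(f) = f + f² (y(f) = f² + f = f + f²)
P(q, 23)*(y(S(-1)) + 69) = (1/49 - 7*23)*(-2*(1 - 2) + 69) = (1/49 - 161)*(-2*(-1) + 69) = -7888*(2 + 69)/49 = -7888/49*71 = -560048/49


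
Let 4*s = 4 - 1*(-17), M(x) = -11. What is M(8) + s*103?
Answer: 2119/4 ≈ 529.75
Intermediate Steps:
s = 21/4 (s = (4 - 1*(-17))/4 = (4 + 17)/4 = (1/4)*21 = 21/4 ≈ 5.2500)
M(8) + s*103 = -11 + (21/4)*103 = -11 + 2163/4 = 2119/4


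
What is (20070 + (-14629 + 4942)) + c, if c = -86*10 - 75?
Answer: 9448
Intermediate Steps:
c = -935 (c = -860 - 75 = -935)
(20070 + (-14629 + 4942)) + c = (20070 + (-14629 + 4942)) - 935 = (20070 - 9687) - 935 = 10383 - 935 = 9448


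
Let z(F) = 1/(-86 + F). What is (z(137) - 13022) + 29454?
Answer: 838033/51 ≈ 16432.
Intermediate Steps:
(z(137) - 13022) + 29454 = (1/(-86 + 137) - 13022) + 29454 = (1/51 - 13022) + 29454 = -664121/51 + 29454 = 838033/51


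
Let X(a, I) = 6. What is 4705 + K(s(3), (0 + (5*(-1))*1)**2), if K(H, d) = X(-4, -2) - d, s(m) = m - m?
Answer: 4686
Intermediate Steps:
s(m) = 0
K(H, d) = 6 - d
4705 + K(s(3), (0 + (5*(-1))*1)**2) = 4705 + (6 - (0 + (5*(-1))*1)**2) = 4705 + (6 - (0 - 5*1)**2) = 4705 + (6 - (0 - 5)**2) = 4705 + (6 - 1*(-5)**2) = 4705 + (6 - 1*25) = 4705 + (6 - 25) = 4705 - 19 = 4686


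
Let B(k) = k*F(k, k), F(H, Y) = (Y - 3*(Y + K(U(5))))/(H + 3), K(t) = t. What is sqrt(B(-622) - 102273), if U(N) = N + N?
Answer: I*sqrt(38719613101)/619 ≈ 317.89*I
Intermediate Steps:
U(N) = 2*N
F(H, Y) = (-30 - 2*Y)/(3 + H) (F(H, Y) = (Y - 3*(Y + 2*5))/(H + 3) = (Y - 3*(Y + 10))/(3 + H) = (Y - 3*(10 + Y))/(3 + H) = (Y + (-30 - 3*Y))/(3 + H) = (-30 - 2*Y)/(3 + H))
B(k) = 2*k*(-15 - k)/(3 + k) (B(k) = k*(2*(-15 - k)/(3 + k)) = 2*k*(-15 - k)/(3 + k))
sqrt(B(-622) - 102273) = sqrt(-2*(-622)*(15 - 622)/(3 - 622) - 102273) = sqrt(-2*(-622)*(-607)/(-619) - 102273) = sqrt(-2*(-622)*(-1/619)*(-607) - 102273) = sqrt(755108/619 - 102273) = sqrt(-62551879/619) = I*sqrt(38719613101)/619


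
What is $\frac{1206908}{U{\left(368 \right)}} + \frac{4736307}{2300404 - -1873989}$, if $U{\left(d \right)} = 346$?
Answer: $\frac{2519873534533}{722169989} \approx 3489.3$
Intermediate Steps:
$\frac{1206908}{U{\left(368 \right)}} + \frac{4736307}{2300404 - -1873989} = \frac{1206908}{346} + \frac{4736307}{2300404 - -1873989} = 1206908 \cdot \frac{1}{346} + \frac{4736307}{2300404 + 1873989} = \frac{603454}{173} + \frac{4736307}{4174393} = \frac{2519873534533}{722169989}$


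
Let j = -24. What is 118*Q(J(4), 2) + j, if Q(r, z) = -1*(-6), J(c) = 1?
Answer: 684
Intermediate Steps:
Q(r, z) = 6
118*Q(J(4), 2) + j = 118*6 - 24 = 708 - 24 = 684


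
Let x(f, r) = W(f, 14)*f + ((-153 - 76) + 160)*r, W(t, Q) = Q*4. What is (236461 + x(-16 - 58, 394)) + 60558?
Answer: 265689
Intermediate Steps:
W(t, Q) = 4*Q
x(f, r) = -69*r + 56*f (x(f, r) = (4*14)*f + ((-153 - 76) + 160)*r = 56*f + (-229 + 160)*r = 56*f - 69*r = -69*r + 56*f)
(236461 + x(-16 - 58, 394)) + 60558 = (236461 + (-69*394 + 56*(-16 - 58))) + 60558 = (236461 + (-27186 + 56*(-74))) + 60558 = (236461 + (-27186 - 4144)) + 60558 = (236461 - 31330) + 60558 = 205131 + 60558 = 265689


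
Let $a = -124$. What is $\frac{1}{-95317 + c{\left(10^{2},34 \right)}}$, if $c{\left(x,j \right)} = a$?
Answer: $- \frac{1}{95441} \approx -1.0478 \cdot 10^{-5}$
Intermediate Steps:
$c{\left(x,j \right)} = -124$
$\frac{1}{-95317 + c{\left(10^{2},34 \right)}} = \frac{1}{-95317 - 124} = \frac{1}{-95441} = - \frac{1}{95441}$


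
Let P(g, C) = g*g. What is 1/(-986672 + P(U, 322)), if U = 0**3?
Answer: -1/986672 ≈ -1.0135e-6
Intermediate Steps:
U = 0
P(g, C) = g**2
1/(-986672 + P(U, 322)) = 1/(-986672 + 0**2) = 1/(-986672 + 0) = 1/(-986672) = -1/986672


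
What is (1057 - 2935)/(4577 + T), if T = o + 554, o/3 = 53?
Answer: -939/2645 ≈ -0.35501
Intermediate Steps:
o = 159 (o = 3*53 = 159)
T = 713 (T = 159 + 554 = 713)
(1057 - 2935)/(4577 + T) = (1057 - 2935)/(4577 + 713) = -1878/5290 = -1878*1/5290 = -939/2645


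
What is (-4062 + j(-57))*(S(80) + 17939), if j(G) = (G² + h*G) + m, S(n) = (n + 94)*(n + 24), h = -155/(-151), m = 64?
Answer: -4393891690/151 ≈ -2.9099e+7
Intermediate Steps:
h = 155/151 (h = -155*(-1/151) = 155/151 ≈ 1.0265)
S(n) = (24 + n)*(94 + n) (S(n) = (94 + n)*(24 + n) = (24 + n)*(94 + n))
j(G) = 64 + G² + 155*G/151 (j(G) = (G² + 155*G/151) + 64 = 64 + G² + 155*G/151)
(-4062 + j(-57))*(S(80) + 17939) = (-4062 + (64 + (-57)² + (155/151)*(-57)))*((2256 + 80² + 118*80) + 17939) = (-4062 + (64 + 3249 - 8835/151))*((2256 + 6400 + 9440) + 17939) = (-4062 + 491428/151)*(18096 + 17939) = -121934/151*36035 = -4393891690/151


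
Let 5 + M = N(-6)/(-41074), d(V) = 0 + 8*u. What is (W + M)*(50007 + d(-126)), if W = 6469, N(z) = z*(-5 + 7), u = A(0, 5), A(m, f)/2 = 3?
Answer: 6644860014570/20537 ≈ 3.2356e+8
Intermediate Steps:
A(m, f) = 6 (A(m, f) = 2*3 = 6)
u = 6
N(z) = 2*z (N(z) = z*2 = 2*z)
d(V) = 48 (d(V) = 0 + 8*6 = 0 + 48 = 48)
M = -102679/20537 (M = -5 + (2*(-6))/(-41074) = -5 - 12*(-1/41074) = -5 + 6/20537 = -102679/20537 ≈ -4.9997)
(W + M)*(50007 + d(-126)) = (6469 - 102679/20537)*(50007 + 48) = (132751174/20537)*50055 = 6644860014570/20537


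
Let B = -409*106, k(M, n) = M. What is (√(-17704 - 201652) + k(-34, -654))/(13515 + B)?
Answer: 34/29839 - 2*I*√54839/29839 ≈ 0.0011394 - 0.015696*I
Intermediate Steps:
B = -43354
(√(-17704 - 201652) + k(-34, -654))/(13515 + B) = (√(-17704 - 201652) - 34)/(13515 - 43354) = (√(-219356) - 34)/(-29839) = (2*I*√54839 - 34)*(-1/29839) = (-34 + 2*I*√54839)*(-1/29839) = 34/29839 - 2*I*√54839/29839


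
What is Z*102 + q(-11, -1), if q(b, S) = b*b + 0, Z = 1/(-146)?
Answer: 8782/73 ≈ 120.30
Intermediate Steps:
Z = -1/146 ≈ -0.0068493
q(b, S) = b**2 (q(b, S) = b**2 + 0 = b**2)
Z*102 + q(-11, -1) = -1/146*102 + (-11)**2 = -51/73 + 121 = 8782/73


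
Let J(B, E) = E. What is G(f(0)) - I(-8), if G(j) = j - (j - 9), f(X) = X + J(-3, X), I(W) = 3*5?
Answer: -6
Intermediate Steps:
I(W) = 15
f(X) = 2*X (f(X) = X + X = 2*X)
G(j) = 9 (G(j) = j - (-9 + j) = j + (9 - j) = 9)
G(f(0)) - I(-8) = 9 - 1*15 = 9 - 15 = -6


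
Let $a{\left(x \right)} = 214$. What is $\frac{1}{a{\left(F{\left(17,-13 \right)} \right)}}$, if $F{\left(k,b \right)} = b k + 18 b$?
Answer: $\frac{1}{214} \approx 0.0046729$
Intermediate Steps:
$F{\left(k,b \right)} = 18 b + b k$
$\frac{1}{a{\left(F{\left(17,-13 \right)} \right)}} = \frac{1}{214}$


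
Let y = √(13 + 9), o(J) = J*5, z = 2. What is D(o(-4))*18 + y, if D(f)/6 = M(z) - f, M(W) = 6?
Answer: 2808 + √22 ≈ 2812.7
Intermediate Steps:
o(J) = 5*J
D(f) = 36 - 6*f (D(f) = 6*(6 - f) = 36 - 6*f)
y = √22 ≈ 4.6904
D(o(-4))*18 + y = (36 - 30*(-4))*18 + √22 = (36 - 6*(-20))*18 + √22 = (36 + 120)*18 + √22 = 156*18 + √22 = 2808 + √22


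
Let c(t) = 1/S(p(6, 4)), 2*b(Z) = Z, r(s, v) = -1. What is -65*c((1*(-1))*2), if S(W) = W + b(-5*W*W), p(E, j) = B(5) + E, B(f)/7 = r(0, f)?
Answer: 130/7 ≈ 18.571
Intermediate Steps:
B(f) = -7 (B(f) = 7*(-1) = -7)
b(Z) = Z/2
p(E, j) = -7 + E
S(W) = W - 5*W²/2 (S(W) = W + (-5*W*W)/2 = W + (-5*W²)/2 = W - 5*W²/2)
c(t) = -2/7 (c(t) = 1/((-7 + 6)*(2 - 5*(-7 + 6))/2) = 1/((½)*(-1)*(2 - 5*(-1))) = 1/((½)*(-1)*(2 + 5)) = 1/((½)*(-1)*7) = 1/(-7/2) = -2/7)
-65*c((1*(-1))*2) = -65*(-2/7) = 130/7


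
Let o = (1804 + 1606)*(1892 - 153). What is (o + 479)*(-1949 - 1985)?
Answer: -23330465046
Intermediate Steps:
o = 5929990 (o = 3410*1739 = 5929990)
(o + 479)*(-1949 - 1985) = (5929990 + 479)*(-1949 - 1985) = 5930469*(-3934) = -23330465046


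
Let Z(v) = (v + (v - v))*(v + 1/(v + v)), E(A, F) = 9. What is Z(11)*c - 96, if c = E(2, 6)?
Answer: 1995/2 ≈ 997.50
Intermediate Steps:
c = 9
Z(v) = v*(v + 1/(2*v)) (Z(v) = (v + 0)*(v + 1/(2*v)) = v*(v + 1/(2*v)))
Z(11)*c - 96 = (½ + 11²)*9 - 96 = (½ + 121)*9 - 96 = (243/2)*9 - 96 = 2187/2 - 96 = 1995/2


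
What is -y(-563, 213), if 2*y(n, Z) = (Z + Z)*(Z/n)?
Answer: 45369/563 ≈ 80.584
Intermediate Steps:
y(n, Z) = Z**2/n (y(n, Z) = ((Z + Z)*(Z/n))/2 = ((2*Z)*(Z/n))/2 = (2*Z**2/n)/2 = Z**2/n)
-y(-563, 213) = -213**2/(-563) = -45369*(-1)/563 = -1*(-45369/563) = 45369/563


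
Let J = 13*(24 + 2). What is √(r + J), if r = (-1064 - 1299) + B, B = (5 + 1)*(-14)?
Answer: I*√2109 ≈ 45.924*I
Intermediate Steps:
B = -84 (B = 6*(-14) = -84)
J = 338 (J = 13*26 = 338)
r = -2447 (r = (-1064 - 1299) - 84 = -2363 - 84 = -2447)
√(r + J) = √(-2447 + 338) = √(-2109) = I*√2109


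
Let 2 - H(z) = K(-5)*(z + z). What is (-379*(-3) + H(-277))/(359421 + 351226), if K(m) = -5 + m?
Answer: -4401/710647 ≈ -0.0061929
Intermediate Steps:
H(z) = 2 + 20*z (H(z) = 2 - (-5 - 5)*(z + z) = 2 - (-10)*2*z = 2 - (-20)*z = 2 + 20*z)
(-379*(-3) + H(-277))/(359421 + 351226) = (-379*(-3) + (2 + 20*(-277)))/(359421 + 351226) = (1137 + (2 - 5540))/710647 = (1137 - 5538)*(1/710647) = -4401*1/710647 = -4401/710647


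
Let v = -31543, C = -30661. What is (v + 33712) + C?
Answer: -28492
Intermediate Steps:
(v + 33712) + C = (-31543 + 33712) - 30661 = 2169 - 30661 = -28492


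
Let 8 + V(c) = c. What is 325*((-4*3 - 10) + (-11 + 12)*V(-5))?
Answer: -11375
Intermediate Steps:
V(c) = -8 + c
325*((-4*3 - 10) + (-11 + 12)*V(-5)) = 325*((-4*3 - 10) + (-11 + 12)*(-8 - 5)) = 325*((-12 - 10) + 1*(-13)) = 325*(-22 - 13) = 325*(-35) = -11375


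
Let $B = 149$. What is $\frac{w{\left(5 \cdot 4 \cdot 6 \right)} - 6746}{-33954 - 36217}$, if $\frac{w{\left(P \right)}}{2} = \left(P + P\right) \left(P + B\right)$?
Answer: $- \frac{122374}{70171} \approx -1.7439$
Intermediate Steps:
$w{\left(P \right)} = 4 P \left(149 + P\right)$ ($w{\left(P \right)} = 2 \left(P + P\right) \left(P + 149\right) = 2 \cdot 2 P \left(149 + P\right) = 4 P \left(149 + P\right)$)
$\frac{w{\left(5 \cdot 4 \cdot 6 \right)} - 6746}{-33954 - 36217} = \frac{4 \cdot 5 \cdot 4 \cdot 6 \left(149 + 5 \cdot 4 \cdot 6\right) - 6746}{-33954 - 36217} = \frac{4 \cdot 20 \cdot 6 \left(149 + 20 \cdot 6\right) - 6746}{-70171} = \left(4 \cdot 120 \left(149 + 120\right) - 6746\right) \left(- \frac{1}{70171}\right) = \left(4 \cdot 120 \cdot 269 - 6746\right) \left(- \frac{1}{70171}\right) = \left(129120 - 6746\right) \left(- \frac{1}{70171}\right) = 122374 \left(- \frac{1}{70171}\right) = - \frac{122374}{70171}$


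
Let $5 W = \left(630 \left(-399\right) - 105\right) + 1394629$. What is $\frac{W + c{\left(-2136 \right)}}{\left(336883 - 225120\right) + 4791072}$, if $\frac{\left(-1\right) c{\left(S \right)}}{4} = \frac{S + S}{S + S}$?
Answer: $\frac{1143134}{24514175} \approx 0.046632$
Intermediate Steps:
$W = \frac{1143154}{5}$ ($W = \frac{\left(630 \left(-399\right) - 105\right) + 1394629}{5} = \frac{\left(-251370 - 105\right) + 1394629}{5} = \frac{-251475 + 1394629}{5} = \frac{1}{5} \cdot 1143154 = \frac{1143154}{5} \approx 2.2863 \cdot 10^{5}$)
$c{\left(S \right)} = -4$ ($c{\left(S \right)} = - 4 \frac{S + S}{S + S} = - 4 \frac{2 S}{2 S} = - 4 \cdot 2 S \frac{1}{2 S} = \left(-4\right) 1 = -4$)
$\frac{W + c{\left(-2136 \right)}}{\left(336883 - 225120\right) + 4791072} = \frac{\frac{1143154}{5} - 4}{\left(336883 - 225120\right) + 4791072} = \frac{1143134}{5 \left(111763 + 4791072\right)} = \frac{1143134}{5 \cdot 4902835} = \frac{1143134}{5} \cdot \frac{1}{4902835} = \frac{1143134}{24514175}$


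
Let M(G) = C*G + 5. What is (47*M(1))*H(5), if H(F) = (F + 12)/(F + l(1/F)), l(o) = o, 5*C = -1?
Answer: 9588/13 ≈ 737.54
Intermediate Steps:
C = -1/5 (C = (1/5)*(-1) = -1/5 ≈ -0.20000)
M(G) = 5 - G/5 (M(G) = -G/5 + 5 = 5 - G/5)
H(F) = (12 + F)/(F + 1/F) (H(F) = (F + 12)/(F + 1/F) = (12 + F)/(F + 1/F))
(47*M(1))*H(5) = (47*(5 - 1/5*1))*(5*(12 + 5)/(1 + 5**2)) = (47*(5 - 1/5))*(5*17/(1 + 25)) = (47*(24/5))*(5*17/26) = 1128*(5*(1/26)*17)/5 = (1128/5)*(85/26) = 9588/13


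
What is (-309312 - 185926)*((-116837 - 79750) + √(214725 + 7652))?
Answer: 97357352706 - 495238*√222377 ≈ 9.7124e+10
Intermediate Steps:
(-309312 - 185926)*((-116837 - 79750) + √(214725 + 7652)) = -495238*(-196587 + √222377) = 97357352706 - 495238*√222377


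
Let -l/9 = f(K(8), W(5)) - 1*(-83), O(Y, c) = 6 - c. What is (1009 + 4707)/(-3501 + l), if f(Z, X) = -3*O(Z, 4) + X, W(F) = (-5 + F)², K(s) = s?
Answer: -2858/2097 ≈ -1.3629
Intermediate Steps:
f(Z, X) = -6 + X (f(Z, X) = -3*(6 - 1*4) + X = -3*(6 - 4) + X = -3*2 + X = -6 + X)
l = -693 (l = -9*((-6 + (-5 + 5)²) - 1*(-83)) = -9*((-6 + 0²) + 83) = -9*((-6 + 0) + 83) = -9*(-6 + 83) = -9*77 = -693)
(1009 + 4707)/(-3501 + l) = (1009 + 4707)/(-3501 - 693) = 5716/(-4194) = 5716*(-1/4194) = -2858/2097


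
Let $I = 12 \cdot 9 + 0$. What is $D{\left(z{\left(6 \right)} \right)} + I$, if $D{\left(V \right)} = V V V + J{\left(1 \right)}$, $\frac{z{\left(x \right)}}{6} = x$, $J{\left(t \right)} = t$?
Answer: $46765$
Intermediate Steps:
$z{\left(x \right)} = 6 x$
$D{\left(V \right)} = 1 + V^{3}$ ($D{\left(V \right)} = V V V + 1 = V^{2} V + 1 = V^{3} + 1 = 1 + V^{3}$)
$I = 108$ ($I = 108 + 0 = 108$)
$D{\left(z{\left(6 \right)} \right)} + I = \left(1 + \left(6 \cdot 6\right)^{3}\right) + 108 = \left(1 + 36^{3}\right) + 108 = \left(1 + 46656\right) + 108 = 46657 + 108 = 46765$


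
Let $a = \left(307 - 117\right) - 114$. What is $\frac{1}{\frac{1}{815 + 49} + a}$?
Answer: $\frac{864}{65665} \approx 0.013158$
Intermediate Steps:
$a = 76$ ($a = 190 - 114 = 76$)
$\frac{1}{\frac{1}{815 + 49} + a} = \frac{1}{\frac{1}{815 + 49} + 76} = \frac{1}{\frac{1}{864} + 76} = \frac{1}{\frac{65665}{864}} = \frac{864}{65665}$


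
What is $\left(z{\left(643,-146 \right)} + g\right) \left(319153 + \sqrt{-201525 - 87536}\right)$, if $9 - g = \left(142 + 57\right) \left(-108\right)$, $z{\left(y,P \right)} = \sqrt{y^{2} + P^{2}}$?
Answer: $\left(21501 + \sqrt{434765}\right) \left(319153 + i \sqrt{289061}\right) \approx 7.0725 \cdot 10^{9} + 1.1914 \cdot 10^{7} i$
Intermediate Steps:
$z{\left(y,P \right)} = \sqrt{P^{2} + y^{2}}$
$g = 21501$ ($g = 9 - \left(142 + 57\right) \left(-108\right) = 9 - 199 \left(-108\right) = 9 - -21492 = 9 + 21492 = 21501$)
$\left(z{\left(643,-146 \right)} + g\right) \left(319153 + \sqrt{-201525 - 87536}\right) = \left(\sqrt{\left(-146\right)^{2} + 643^{2}} + 21501\right) \left(319153 + \sqrt{-201525 - 87536}\right) = \left(\sqrt{21316 + 413449} + 21501\right) \left(319153 + \sqrt{-289061}\right) = \left(\sqrt{434765} + 21501\right) \left(319153 + i \sqrt{289061}\right) = \left(21501 + \sqrt{434765}\right) \left(319153 + i \sqrt{289061}\right)$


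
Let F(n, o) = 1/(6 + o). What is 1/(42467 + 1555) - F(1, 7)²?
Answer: -43853/7439718 ≈ -0.0058944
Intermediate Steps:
1/(42467 + 1555) - F(1, 7)² = 1/(42467 + 1555) - (1/(6 + 7))² = 1/44022 - (1/13)² = 1/44022 - 1*1/169 = 1/44022 - 1/169 = -43853/7439718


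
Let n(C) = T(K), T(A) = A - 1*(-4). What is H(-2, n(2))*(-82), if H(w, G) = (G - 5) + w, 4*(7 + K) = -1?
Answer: 1681/2 ≈ 840.50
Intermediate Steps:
K = -29/4 (K = -7 + (¼)*(-1) = -7 - ¼ = -29/4 ≈ -7.2500)
T(A) = 4 + A (T(A) = A + 4 = 4 + A)
n(C) = -13/4 (n(C) = 4 - 29/4 = -13/4)
H(w, G) = -5 + G + w (H(w, G) = (-5 + G) + w = -5 + G + w)
H(-2, n(2))*(-82) = (-5 - 13/4 - 2)*(-82) = -41/4*(-82) = 1681/2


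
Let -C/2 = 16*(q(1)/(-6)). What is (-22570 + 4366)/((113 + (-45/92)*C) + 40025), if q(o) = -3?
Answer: -209346/461677 ≈ -0.45345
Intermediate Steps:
C = -16 (C = -32*(-3/(-6)) = -32*(-3*(-⅙)) = -32/2 = -2*8 = -16)
(-22570 + 4366)/((113 + (-45/92)*C) + 40025) = (-22570 + 4366)/((113 - 45/92*(-16)) + 40025) = -18204/((113 - 45*1/92*(-16)) + 40025) = -18204/((113 - 45/92*(-16)) + 40025) = -18204/((113 + 180/23) + 40025) = -18204/(2779/23 + 40025) = -18204/923354/23 = -18204*23/923354 = -209346/461677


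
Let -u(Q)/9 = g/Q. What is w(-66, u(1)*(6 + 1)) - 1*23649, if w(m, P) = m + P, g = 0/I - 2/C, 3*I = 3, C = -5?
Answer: -118701/5 ≈ -23740.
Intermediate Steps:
I = 1 (I = (⅓)*3 = 1)
g = ⅖ (g = 0/1 - 2/(-5) = 0*1 - 2*(-⅕) = 0 + ⅖ = ⅖ ≈ 0.40000)
u(Q) = -18/(5*Q)
w(m, P) = P + m
w(-66, u(1)*(6 + 1)) - 1*23649 = ((-18/5/1)*(6 + 1) - 66) - 1*23649 = (-18/5*1*7 - 66) - 23649 = (-18/5*7 - 66) - 23649 = (-126/5 - 66) - 23649 = -456/5 - 23649 = -118701/5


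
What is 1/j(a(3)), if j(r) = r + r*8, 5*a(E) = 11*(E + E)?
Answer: 5/594 ≈ 0.0084175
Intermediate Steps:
a(E) = 22*E/5 (a(E) = (11*(E + E))/5 = (11*(2*E))/5 = (22*E)/5 = 22*E/5)
j(r) = 9*r (j(r) = r + 8*r = 9*r)
1/j(a(3)) = 1/(9*((22/5)*3)) = 1/(9*(66/5)) = 1/(594/5) = 5/594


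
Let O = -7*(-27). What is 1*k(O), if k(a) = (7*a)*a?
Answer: 250047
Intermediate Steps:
O = 189
k(a) = 7*a²
1*k(O) = 1*(7*189²) = 1*(7*35721) = 1*250047 = 250047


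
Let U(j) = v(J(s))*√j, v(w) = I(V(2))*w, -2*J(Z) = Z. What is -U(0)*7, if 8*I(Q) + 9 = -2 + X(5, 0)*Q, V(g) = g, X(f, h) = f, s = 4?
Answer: 0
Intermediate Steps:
J(Z) = -Z/2
I(Q) = -11/8 + 5*Q/8 (I(Q) = -9/8 + (-2 + 5*Q)/8 = -9/8 + (-¼ + 5*Q/8) = -11/8 + 5*Q/8)
v(w) = -w/8 (v(w) = (-11/8 + (5/8)*2)*w = (-11/8 + 5/4)*w = -w/8)
U(j) = √j/4 (U(j) = (-(-1)*4/16)*√j = (-⅛*(-2))*√j = √j/4)
-U(0)*7 = -√0/4*7 = -(¼)*0*7 = -0*7 = -1*0 = 0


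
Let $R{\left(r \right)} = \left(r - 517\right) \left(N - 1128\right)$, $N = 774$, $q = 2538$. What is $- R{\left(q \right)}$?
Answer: $715434$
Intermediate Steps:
$R{\left(r \right)} = 183018 - 354 r$ ($R{\left(r \right)} = \left(r - 517\right) \left(774 - 1128\right) = \left(-517 + r\right) \left(-354\right) = 183018 - 354 r$)
$- R{\left(q \right)} = - (183018 - 898452) = \left(-1\right) \left(-715434\right) = 715434$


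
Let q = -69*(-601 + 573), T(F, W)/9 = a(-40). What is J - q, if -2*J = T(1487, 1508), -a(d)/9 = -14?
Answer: -2499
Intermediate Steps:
a(d) = 126 (a(d) = -9*(-14) = 126)
T(F, W) = 1134 (T(F, W) = 9*126 = 1134)
J = -567 (J = -½*1134 = -567)
q = 1932 (q = -69*(-28) = 1932)
J - q = -567 - 1*1932 = -567 - 1932 = -2499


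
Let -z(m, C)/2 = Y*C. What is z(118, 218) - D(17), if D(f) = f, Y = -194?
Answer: 84567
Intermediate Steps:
z(m, C) = 388*C (z(m, C) = -(-388)*C = 388*C)
z(118, 218) - D(17) = 388*218 - 1*17 = 84584 - 17 = 84567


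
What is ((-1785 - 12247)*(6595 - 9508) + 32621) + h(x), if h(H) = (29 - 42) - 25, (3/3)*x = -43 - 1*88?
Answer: 40907799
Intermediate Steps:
x = -131 (x = -43 - 1*88 = -43 - 88 = -131)
h(H) = -38 (h(H) = -13 - 25 = -38)
((-1785 - 12247)*(6595 - 9508) + 32621) + h(x) = ((-1785 - 12247)*(6595 - 9508) + 32621) - 38 = (-14032*(-2913) + 32621) - 38 = (40875216 + 32621) - 38 = 40907837 - 38 = 40907799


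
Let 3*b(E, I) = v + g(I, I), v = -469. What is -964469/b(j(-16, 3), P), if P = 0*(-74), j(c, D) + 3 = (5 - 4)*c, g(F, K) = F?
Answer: 2893407/469 ≈ 6169.3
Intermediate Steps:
j(c, D) = -3 + c (j(c, D) = -3 + (5 - 4)*c = -3 + 1*c = -3 + c)
P = 0
b(E, I) = -469/3 + I/3 (b(E, I) = (-469 + I)/3 = -469/3 + I/3)
-964469/b(j(-16, 3), P) = -964469/(-469/3 + (1/3)*0) = -964469/(-469/3 + 0) = -964469/(-469/3) = -964469*(-3/469) = 2893407/469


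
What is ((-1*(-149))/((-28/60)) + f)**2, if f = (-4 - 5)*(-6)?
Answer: 3448449/49 ≈ 70377.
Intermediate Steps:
f = 54 (f = -9*(-6) = 54)
((-1*(-149))/((-28/60)) + f)**2 = ((-1*(-149))/((-28/60)) + 54)**2 = (149/((-28*1/60)) + 54)**2 = (149/(-7/15) + 54)**2 = (149*(-15/7) + 54)**2 = (-2235/7 + 54)**2 = (-1857/7)**2 = 3448449/49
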